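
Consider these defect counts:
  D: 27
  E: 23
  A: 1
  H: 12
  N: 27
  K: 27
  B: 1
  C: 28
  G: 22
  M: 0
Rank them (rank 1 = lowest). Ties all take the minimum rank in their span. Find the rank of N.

Sorted (ascending): 0, 1, 1, 12, 22, 23, 27, 27, 27, 28
The 2 values of 1 occupy positions 2–3 → each gets rank 2.
The 3 values of 27 occupy positions 7–9 → each gets rank 7.
N has value 27 → rank 7.

7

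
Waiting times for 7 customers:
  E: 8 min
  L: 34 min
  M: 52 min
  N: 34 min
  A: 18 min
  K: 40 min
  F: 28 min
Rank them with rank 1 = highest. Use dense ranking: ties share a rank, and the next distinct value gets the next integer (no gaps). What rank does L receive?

Sorted (descending): 52, 40, 34, 34, 28, 18, 8
The 2 values of 34 share dense rank 3.
Remaining distinct values take the next consecutive integers.
L has value 34 min → rank 3.

3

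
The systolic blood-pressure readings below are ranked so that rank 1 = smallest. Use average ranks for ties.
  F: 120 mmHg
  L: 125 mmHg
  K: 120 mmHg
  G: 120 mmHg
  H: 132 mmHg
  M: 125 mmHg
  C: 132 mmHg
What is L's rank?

Sorted (ascending): 120, 120, 120, 125, 125, 132, 132
The 3 values of 120 occupy positions 1–3 → average rank 2.
The 2 values of 125 occupy positions 4–5 → average rank (4+5)/2 = 4.5.
The 2 values of 132 occupy positions 6–7 → average rank (6+7)/2 = 6.5.
L has value 125 mmHg → rank 4.5.

4.5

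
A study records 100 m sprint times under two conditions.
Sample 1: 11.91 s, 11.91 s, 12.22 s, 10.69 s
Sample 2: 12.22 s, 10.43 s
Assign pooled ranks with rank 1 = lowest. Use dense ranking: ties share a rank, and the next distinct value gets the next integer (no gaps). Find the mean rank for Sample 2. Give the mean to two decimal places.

2.50

Sorted (ascending): 10.43, 10.69, 11.91, 11.91, 12.22, 12.22
The 2 values of 11.91 share dense rank 3.
The 2 values of 12.22 share dense rank 4.
Remaining distinct values take the next consecutive integers.
Sample 2 values → pooled ranks: 12.22→4, 10.43→1
Mean rank = (4 + 1) / 2 = 2.50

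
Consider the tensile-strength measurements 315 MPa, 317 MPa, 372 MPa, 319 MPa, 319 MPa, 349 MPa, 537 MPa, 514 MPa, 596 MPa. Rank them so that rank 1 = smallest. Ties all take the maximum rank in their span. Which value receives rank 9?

596

Sorted (ascending): 315, 317, 319, 319, 349, 372, 514, 537, 596
The 2 values of 319 occupy positions 3–4 → each gets rank 4.
Rank 9 → value 596.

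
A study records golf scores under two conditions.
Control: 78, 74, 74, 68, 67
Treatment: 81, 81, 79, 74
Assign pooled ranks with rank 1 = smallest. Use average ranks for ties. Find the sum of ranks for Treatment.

28

Sorted (ascending): 67, 68, 74, 74, 74, 78, 79, 81, 81
The 3 values of 74 occupy positions 3–5 → average rank 4.
The 2 values of 81 occupy positions 8–9 → average rank (8+9)/2 = 8.5.
Treatment values → pooled ranks: 81→8.5, 81→8.5, 79→7, 74→4
Rank sum = 8.5 + 8.5 + 7 + 4 = 28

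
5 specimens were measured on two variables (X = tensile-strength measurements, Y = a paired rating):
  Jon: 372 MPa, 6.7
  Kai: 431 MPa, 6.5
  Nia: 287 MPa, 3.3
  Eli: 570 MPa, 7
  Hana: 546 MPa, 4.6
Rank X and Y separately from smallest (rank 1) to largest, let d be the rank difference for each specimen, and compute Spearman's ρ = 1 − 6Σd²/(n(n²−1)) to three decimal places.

0.600

Ranks of variable 1: 2, 3, 1, 5, 4
Ranks of variable 2: 4, 3, 1, 5, 2
d = r₁ − r₂: -2, 0, 0, 0, 2
d²: 4, 0, 0, 0, 4; Σd² = 8
ρ = 1 − 6·8/(5·24) = 1 − 48/120 = 0.600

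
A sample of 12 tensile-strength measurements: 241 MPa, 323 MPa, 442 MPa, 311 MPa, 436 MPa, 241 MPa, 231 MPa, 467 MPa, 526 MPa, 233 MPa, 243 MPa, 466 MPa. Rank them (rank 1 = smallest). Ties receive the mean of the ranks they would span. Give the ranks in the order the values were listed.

3.5, 7, 9, 6, 8, 3.5, 1, 11, 12, 2, 5, 10

Sorted (ascending): 231, 233, 241, 241, 243, 311, 323, 436, 442, 466, 467, 526
The 2 values of 241 occupy positions 3–4 → average rank (3+4)/2 = 3.5.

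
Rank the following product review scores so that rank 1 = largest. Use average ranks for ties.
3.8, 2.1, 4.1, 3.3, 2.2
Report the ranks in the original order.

2, 5, 1, 3, 4

Sorted (descending): 4.1, 3.8, 3.3, 2.2, 2.1
No ties — each value takes its position as its rank.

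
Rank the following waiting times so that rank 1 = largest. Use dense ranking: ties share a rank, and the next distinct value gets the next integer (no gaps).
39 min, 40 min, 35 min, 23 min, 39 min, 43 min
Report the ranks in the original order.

3, 2, 4, 5, 3, 1

Sorted (descending): 43, 40, 39, 39, 35, 23
The 2 values of 39 share dense rank 3.
Remaining distinct values take the next consecutive integers.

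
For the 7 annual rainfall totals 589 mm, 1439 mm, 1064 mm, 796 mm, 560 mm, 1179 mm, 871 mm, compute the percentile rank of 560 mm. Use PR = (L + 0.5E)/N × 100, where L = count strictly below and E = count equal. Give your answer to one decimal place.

7.1

N = 7.
Strictly below 560: 0. Equal to 560: 1.
PR = (0 + 0.5·1)/7 × 100 = 7.1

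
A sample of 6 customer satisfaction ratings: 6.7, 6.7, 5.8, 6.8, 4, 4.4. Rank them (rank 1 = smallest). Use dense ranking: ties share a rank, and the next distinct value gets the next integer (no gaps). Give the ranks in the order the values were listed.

4, 4, 3, 5, 1, 2

Sorted (ascending): 4, 4.4, 5.8, 6.7, 6.7, 6.8
The 2 values of 6.7 share dense rank 4.
Remaining distinct values take the next consecutive integers.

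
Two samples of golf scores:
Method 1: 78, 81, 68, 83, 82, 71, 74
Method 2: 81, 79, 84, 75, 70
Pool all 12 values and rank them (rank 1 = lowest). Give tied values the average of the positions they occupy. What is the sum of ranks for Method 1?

Sorted (ascending): 68, 70, 71, 74, 75, 78, 79, 81, 81, 82, 83, 84
The 2 values of 81 occupy positions 8–9 → average rank (8+9)/2 = 8.5.
Method 1 values → pooled ranks: 78→6, 81→8.5, 68→1, 83→11, 82→10, 71→3, 74→4
Rank sum = 6 + 8.5 + 1 + 11 + 10 + 3 + 4 = 43.5

43.5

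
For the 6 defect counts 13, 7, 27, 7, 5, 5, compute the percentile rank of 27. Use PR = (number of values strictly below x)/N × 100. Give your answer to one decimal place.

83.3

N = 6.
Strictly below 27: 5. Equal to 27: 1.
PR = 5/6 × 100 = 83.3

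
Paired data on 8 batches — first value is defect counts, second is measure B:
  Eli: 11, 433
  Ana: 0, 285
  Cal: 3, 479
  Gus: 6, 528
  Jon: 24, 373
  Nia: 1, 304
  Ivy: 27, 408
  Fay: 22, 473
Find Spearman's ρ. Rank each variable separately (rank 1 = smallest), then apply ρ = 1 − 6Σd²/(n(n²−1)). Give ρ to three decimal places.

0.238

Ranks of variable 1: 5, 1, 3, 4, 7, 2, 8, 6
Ranks of variable 2: 5, 1, 7, 8, 3, 2, 4, 6
d = r₁ − r₂: 0, 0, -4, -4, 4, 0, 4, 0
d²: 0, 0, 16, 16, 16, 0, 16, 0; Σd² = 64
ρ = 1 − 6·64/(8·63) = 1 − 384/504 = 0.238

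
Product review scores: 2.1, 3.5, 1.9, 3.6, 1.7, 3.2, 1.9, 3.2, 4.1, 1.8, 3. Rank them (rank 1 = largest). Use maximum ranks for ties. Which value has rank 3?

Sorted (descending): 4.1, 3.6, 3.5, 3.2, 3.2, 3, 2.1, 1.9, 1.9, 1.8, 1.7
The 2 values of 3.2 occupy positions 4–5 → each gets rank 5.
The 2 values of 1.9 occupy positions 8–9 → each gets rank 9.
Rank 3 → value 3.5.

3.5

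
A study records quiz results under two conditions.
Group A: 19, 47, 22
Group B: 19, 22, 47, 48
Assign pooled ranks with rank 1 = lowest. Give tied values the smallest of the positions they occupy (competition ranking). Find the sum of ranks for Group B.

Sorted (ascending): 19, 19, 22, 22, 47, 47, 48
The 2 values of 19 occupy positions 1–2 → each gets rank 1.
The 2 values of 22 occupy positions 3–4 → each gets rank 3.
The 2 values of 47 occupy positions 5–6 → each gets rank 5.
Group B values → pooled ranks: 19→1, 22→3, 47→5, 48→7
Rank sum = 1 + 3 + 5 + 7 = 16

16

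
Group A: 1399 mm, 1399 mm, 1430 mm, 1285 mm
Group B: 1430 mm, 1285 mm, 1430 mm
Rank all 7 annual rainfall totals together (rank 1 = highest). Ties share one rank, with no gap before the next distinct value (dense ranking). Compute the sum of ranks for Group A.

8

Sorted (descending): 1430, 1430, 1430, 1399, 1399, 1285, 1285
The 3 values of 1430 share dense rank 1.
The 2 values of 1399 share dense rank 2.
The 2 values of 1285 share dense rank 3.
Group A values → pooled ranks: 1399→2, 1399→2, 1430→1, 1285→3
Rank sum = 2 + 2 + 1 + 3 = 8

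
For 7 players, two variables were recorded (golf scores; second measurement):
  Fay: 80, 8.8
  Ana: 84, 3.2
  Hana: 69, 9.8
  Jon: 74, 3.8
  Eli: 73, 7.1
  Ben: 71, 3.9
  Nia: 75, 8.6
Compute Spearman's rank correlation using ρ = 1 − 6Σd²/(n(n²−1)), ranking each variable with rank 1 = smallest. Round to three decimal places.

-0.393

Ranks of variable 1: 6, 7, 1, 4, 3, 2, 5
Ranks of variable 2: 6, 1, 7, 2, 4, 3, 5
d = r₁ − r₂: 0, 6, -6, 2, -1, -1, 0
d²: 0, 36, 36, 4, 1, 1, 0; Σd² = 78
ρ = 1 − 6·78/(7·48) = 1 − 468/336 = -0.393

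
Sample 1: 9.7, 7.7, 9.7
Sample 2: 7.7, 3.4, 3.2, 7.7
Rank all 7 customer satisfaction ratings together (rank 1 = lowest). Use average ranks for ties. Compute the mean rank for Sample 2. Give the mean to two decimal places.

2.75

Sorted (ascending): 3.2, 3.4, 7.7, 7.7, 7.7, 9.7, 9.7
The 3 values of 7.7 occupy positions 3–5 → average rank 4.
The 2 values of 9.7 occupy positions 6–7 → average rank (6+7)/2 = 6.5.
Sample 2 values → pooled ranks: 7.7→4, 3.4→2, 3.2→1, 7.7→4
Mean rank = (4 + 2 + 1 + 4) / 4 = 2.75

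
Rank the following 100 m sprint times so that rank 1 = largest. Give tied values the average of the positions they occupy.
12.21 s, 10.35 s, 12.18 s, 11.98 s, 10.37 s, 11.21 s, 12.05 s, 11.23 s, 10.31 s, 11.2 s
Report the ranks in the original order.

1, 9, 2, 4, 8, 6, 3, 5, 10, 7

Sorted (descending): 12.21, 12.18, 12.05, 11.98, 11.23, 11.21, 11.2, 10.37, 10.35, 10.31
No ties — each value takes its position as its rank.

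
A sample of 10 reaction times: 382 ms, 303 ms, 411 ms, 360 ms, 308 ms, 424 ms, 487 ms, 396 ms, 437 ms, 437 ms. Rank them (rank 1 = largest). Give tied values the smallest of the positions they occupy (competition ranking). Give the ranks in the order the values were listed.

7, 10, 5, 8, 9, 4, 1, 6, 2, 2

Sorted (descending): 487, 437, 437, 424, 411, 396, 382, 360, 308, 303
The 2 values of 437 occupy positions 2–3 → each gets rank 2.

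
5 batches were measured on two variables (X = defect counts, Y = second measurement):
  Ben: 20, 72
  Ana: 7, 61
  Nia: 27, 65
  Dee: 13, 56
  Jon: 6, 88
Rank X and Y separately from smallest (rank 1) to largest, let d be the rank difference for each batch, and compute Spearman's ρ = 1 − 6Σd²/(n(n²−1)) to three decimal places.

Ranks of variable 1: 4, 2, 5, 3, 1
Ranks of variable 2: 4, 2, 3, 1, 5
d = r₁ − r₂: 0, 0, 2, 2, -4
d²: 0, 0, 4, 4, 16; Σd² = 24
ρ = 1 − 6·24/(5·24) = 1 − 144/120 = -0.200

-0.200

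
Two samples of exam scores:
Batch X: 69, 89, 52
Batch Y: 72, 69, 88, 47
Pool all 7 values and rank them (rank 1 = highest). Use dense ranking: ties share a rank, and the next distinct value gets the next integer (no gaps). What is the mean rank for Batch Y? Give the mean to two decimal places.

3.75

Sorted (descending): 89, 88, 72, 69, 69, 52, 47
The 2 values of 69 share dense rank 4.
Remaining distinct values take the next consecutive integers.
Batch Y values → pooled ranks: 72→3, 69→4, 88→2, 47→6
Mean rank = (3 + 4 + 2 + 6) / 4 = 3.75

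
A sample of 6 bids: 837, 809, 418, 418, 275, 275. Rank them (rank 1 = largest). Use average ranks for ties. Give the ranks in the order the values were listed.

1, 2, 3.5, 3.5, 5.5, 5.5

Sorted (descending): 837, 809, 418, 418, 275, 275
The 2 values of 418 occupy positions 3–4 → average rank (3+4)/2 = 3.5.
The 2 values of 275 occupy positions 5–6 → average rank (5+6)/2 = 5.5.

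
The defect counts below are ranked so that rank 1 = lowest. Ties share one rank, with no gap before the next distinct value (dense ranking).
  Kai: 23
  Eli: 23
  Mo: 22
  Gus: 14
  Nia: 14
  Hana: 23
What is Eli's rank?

Sorted (ascending): 14, 14, 22, 23, 23, 23
The 2 values of 14 share dense rank 1.
The 3 values of 23 share dense rank 3.
Remaining distinct values take the next consecutive integers.
Eli has value 23 → rank 3.

3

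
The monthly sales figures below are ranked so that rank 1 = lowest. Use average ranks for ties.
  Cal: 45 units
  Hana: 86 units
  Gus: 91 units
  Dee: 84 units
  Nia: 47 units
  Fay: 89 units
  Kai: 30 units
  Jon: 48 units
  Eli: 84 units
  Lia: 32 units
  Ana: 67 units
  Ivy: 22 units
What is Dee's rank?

Sorted (ascending): 22, 30, 32, 45, 47, 48, 67, 84, 84, 86, 89, 91
The 2 values of 84 occupy positions 8–9 → average rank (8+9)/2 = 8.5.
Dee has value 84 units → rank 8.5.

8.5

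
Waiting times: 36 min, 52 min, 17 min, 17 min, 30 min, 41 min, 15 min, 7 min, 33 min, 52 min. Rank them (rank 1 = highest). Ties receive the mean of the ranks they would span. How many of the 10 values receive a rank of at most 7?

6

Sorted (descending): 52, 52, 41, 36, 33, 30, 17, 17, 15, 7
The 2 values of 52 occupy positions 1–2 → average rank (1+2)/2 = 1.5.
The 2 values of 17 occupy positions 7–8 → average rank (7+8)/2 = 7.5.
Ranks ≤ 7: {1.5, 1.5, 3, 4, 5, 6} → 6 values.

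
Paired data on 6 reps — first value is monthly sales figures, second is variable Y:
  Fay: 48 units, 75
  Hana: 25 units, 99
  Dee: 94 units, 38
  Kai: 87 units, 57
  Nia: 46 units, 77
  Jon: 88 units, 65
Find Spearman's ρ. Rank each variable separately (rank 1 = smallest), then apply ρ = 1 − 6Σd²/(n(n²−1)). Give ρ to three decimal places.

Ranks of variable 1: 3, 1, 6, 4, 2, 5
Ranks of variable 2: 4, 6, 1, 2, 5, 3
d = r₁ − r₂: -1, -5, 5, 2, -3, 2
d²: 1, 25, 25, 4, 9, 4; Σd² = 68
ρ = 1 − 6·68/(6·35) = 1 − 408/210 = -0.943

-0.943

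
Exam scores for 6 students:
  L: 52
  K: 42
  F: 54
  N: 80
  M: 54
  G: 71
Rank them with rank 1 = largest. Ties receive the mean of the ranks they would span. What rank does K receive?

6

Sorted (descending): 80, 71, 54, 54, 52, 42
The 2 values of 54 occupy positions 3–4 → average rank (3+4)/2 = 3.5.
K has value 42 → rank 6.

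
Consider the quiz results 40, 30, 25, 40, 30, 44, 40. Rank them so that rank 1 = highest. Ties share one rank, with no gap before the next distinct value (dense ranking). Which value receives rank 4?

Sorted (descending): 44, 40, 40, 40, 30, 30, 25
The 3 values of 40 share dense rank 2.
The 2 values of 30 share dense rank 3.
Remaining distinct values take the next consecutive integers.
Rank 4 → value 25.

25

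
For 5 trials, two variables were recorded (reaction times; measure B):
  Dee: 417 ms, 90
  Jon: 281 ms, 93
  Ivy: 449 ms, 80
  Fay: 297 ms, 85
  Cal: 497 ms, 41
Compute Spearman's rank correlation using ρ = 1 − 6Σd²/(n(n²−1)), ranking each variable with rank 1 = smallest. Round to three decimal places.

-0.900

Ranks of variable 1: 3, 1, 4, 2, 5
Ranks of variable 2: 4, 5, 2, 3, 1
d = r₁ − r₂: -1, -4, 2, -1, 4
d²: 1, 16, 4, 1, 16; Σd² = 38
ρ = 1 − 6·38/(5·24) = 1 − 228/120 = -0.900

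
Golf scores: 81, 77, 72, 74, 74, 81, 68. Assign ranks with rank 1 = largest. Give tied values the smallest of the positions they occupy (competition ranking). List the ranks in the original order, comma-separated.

1, 3, 6, 4, 4, 1, 7

Sorted (descending): 81, 81, 77, 74, 74, 72, 68
The 2 values of 81 occupy positions 1–2 → each gets rank 1.
The 2 values of 74 occupy positions 4–5 → each gets rank 4.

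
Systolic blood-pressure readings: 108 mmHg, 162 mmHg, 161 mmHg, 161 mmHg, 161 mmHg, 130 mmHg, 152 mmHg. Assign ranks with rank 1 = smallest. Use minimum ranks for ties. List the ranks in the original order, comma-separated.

Sorted (ascending): 108, 130, 152, 161, 161, 161, 162
The 3 values of 161 occupy positions 4–6 → each gets rank 4.

1, 7, 4, 4, 4, 2, 3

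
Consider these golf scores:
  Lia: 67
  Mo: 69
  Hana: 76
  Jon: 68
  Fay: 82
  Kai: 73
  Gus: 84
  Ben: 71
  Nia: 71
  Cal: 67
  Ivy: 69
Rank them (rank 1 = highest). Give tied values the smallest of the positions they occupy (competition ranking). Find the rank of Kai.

Sorted (descending): 84, 82, 76, 73, 71, 71, 69, 69, 68, 67, 67
The 2 values of 71 occupy positions 5–6 → each gets rank 5.
The 2 values of 69 occupy positions 7–8 → each gets rank 7.
The 2 values of 67 occupy positions 10–11 → each gets rank 10.
Kai has value 73 → rank 4.

4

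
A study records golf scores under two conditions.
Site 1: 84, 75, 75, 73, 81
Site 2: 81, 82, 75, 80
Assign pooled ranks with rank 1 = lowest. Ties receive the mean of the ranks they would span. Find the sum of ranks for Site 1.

22.5

Sorted (ascending): 73, 75, 75, 75, 80, 81, 81, 82, 84
The 3 values of 75 occupy positions 2–4 → average rank 3.
The 2 values of 81 occupy positions 6–7 → average rank (6+7)/2 = 6.5.
Site 1 values → pooled ranks: 84→9, 75→3, 75→3, 73→1, 81→6.5
Rank sum = 9 + 3 + 3 + 1 + 6.5 = 22.5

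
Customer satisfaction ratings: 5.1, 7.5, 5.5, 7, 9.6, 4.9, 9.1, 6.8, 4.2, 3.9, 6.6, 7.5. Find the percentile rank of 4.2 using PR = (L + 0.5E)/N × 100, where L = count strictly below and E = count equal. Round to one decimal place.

N = 12.
Strictly below 4.2: 1. Equal to 4.2: 1.
PR = (1 + 0.5·1)/12 × 100 = 12.5

12.5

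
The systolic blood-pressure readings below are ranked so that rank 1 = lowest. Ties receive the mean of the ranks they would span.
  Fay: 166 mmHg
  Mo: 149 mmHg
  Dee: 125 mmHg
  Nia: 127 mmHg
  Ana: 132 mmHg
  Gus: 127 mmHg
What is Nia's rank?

Sorted (ascending): 125, 127, 127, 132, 149, 166
The 2 values of 127 occupy positions 2–3 → average rank (2+3)/2 = 2.5.
Nia has value 127 mmHg → rank 2.5.

2.5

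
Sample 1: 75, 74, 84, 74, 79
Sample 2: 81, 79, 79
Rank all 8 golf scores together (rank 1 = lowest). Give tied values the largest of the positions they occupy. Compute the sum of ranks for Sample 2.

19

Sorted (ascending): 74, 74, 75, 79, 79, 79, 81, 84
The 2 values of 74 occupy positions 1–2 → each gets rank 2.
The 3 values of 79 occupy positions 4–6 → each gets rank 6.
Sample 2 values → pooled ranks: 81→7, 79→6, 79→6
Rank sum = 7 + 6 + 6 = 19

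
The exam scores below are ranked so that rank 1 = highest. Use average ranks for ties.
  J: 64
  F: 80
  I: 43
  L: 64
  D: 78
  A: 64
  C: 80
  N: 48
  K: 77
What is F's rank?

1.5

Sorted (descending): 80, 80, 78, 77, 64, 64, 64, 48, 43
The 2 values of 80 occupy positions 1–2 → average rank (1+2)/2 = 1.5.
The 3 values of 64 occupy positions 5–7 → average rank 6.
F has value 80 → rank 1.5.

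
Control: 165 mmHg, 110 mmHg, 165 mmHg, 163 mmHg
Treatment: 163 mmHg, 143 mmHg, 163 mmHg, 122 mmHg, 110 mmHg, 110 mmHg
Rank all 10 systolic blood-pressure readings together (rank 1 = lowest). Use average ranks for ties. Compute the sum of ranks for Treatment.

27

Sorted (ascending): 110, 110, 110, 122, 143, 163, 163, 163, 165, 165
The 3 values of 110 occupy positions 1–3 → average rank 2.
The 3 values of 163 occupy positions 6–8 → average rank 7.
The 2 values of 165 occupy positions 9–10 → average rank (9+10)/2 = 9.5.
Treatment values → pooled ranks: 163→7, 143→5, 163→7, 122→4, 110→2, 110→2
Rank sum = 7 + 5 + 7 + 4 + 2 + 2 = 27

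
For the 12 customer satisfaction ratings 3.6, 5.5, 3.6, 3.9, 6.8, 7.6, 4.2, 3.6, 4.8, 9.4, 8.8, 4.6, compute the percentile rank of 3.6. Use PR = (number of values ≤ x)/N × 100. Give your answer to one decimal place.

25.0

N = 12.
Strictly below 3.6: 0. Equal to 3.6: 3.
PR = 3/12 × 100 = 25.0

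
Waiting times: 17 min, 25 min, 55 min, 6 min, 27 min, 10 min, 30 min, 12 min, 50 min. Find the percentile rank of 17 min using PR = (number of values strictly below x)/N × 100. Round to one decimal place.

N = 9.
Strictly below 17: 3. Equal to 17: 1.
PR = 3/9 × 100 = 33.3

33.3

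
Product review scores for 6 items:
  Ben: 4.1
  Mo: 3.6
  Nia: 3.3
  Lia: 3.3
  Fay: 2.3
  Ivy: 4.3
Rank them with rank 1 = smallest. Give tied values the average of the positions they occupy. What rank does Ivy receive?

6

Sorted (ascending): 2.3, 3.3, 3.3, 3.6, 4.1, 4.3
The 2 values of 3.3 occupy positions 2–3 → average rank (2+3)/2 = 2.5.
Ivy has value 4.3 → rank 6.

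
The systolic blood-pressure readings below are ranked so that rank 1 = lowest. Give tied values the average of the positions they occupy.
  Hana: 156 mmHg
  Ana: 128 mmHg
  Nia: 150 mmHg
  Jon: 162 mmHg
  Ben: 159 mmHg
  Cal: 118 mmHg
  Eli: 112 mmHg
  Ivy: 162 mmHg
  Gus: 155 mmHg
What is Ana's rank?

3

Sorted (ascending): 112, 118, 128, 150, 155, 156, 159, 162, 162
The 2 values of 162 occupy positions 8–9 → average rank (8+9)/2 = 8.5.
Ana has value 128 mmHg → rank 3.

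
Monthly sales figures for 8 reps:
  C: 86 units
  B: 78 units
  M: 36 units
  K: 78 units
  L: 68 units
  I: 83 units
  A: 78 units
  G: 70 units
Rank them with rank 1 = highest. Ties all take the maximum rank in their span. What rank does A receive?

5

Sorted (descending): 86, 83, 78, 78, 78, 70, 68, 36
The 3 values of 78 occupy positions 3–5 → each gets rank 5.
A has value 78 units → rank 5.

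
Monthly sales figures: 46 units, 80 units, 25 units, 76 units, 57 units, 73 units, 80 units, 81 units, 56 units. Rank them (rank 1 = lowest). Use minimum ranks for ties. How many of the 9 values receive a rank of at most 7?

Sorted (ascending): 25, 46, 56, 57, 73, 76, 80, 80, 81
The 2 values of 80 occupy positions 7–8 → each gets rank 7.
Ranks ≤ 7: {1, 2, 3, 4, 5, 6, 7, 7} → 8 values.

8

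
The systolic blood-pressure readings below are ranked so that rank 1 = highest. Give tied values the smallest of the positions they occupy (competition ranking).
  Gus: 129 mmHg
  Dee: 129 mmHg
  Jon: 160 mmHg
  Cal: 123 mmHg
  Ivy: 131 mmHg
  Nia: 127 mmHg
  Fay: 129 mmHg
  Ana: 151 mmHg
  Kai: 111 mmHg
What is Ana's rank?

Sorted (descending): 160, 151, 131, 129, 129, 129, 127, 123, 111
The 3 values of 129 occupy positions 4–6 → each gets rank 4.
Ana has value 151 mmHg → rank 2.

2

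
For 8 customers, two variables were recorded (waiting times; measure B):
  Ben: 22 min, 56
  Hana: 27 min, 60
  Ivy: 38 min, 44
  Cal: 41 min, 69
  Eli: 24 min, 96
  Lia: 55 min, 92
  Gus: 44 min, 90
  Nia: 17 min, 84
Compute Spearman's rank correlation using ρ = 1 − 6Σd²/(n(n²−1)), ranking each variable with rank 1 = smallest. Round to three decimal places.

0.238

Ranks of variable 1: 2, 4, 5, 6, 3, 8, 7, 1
Ranks of variable 2: 2, 3, 1, 4, 8, 7, 6, 5
d = r₁ − r₂: 0, 1, 4, 2, -5, 1, 1, -4
d²: 0, 1, 16, 4, 25, 1, 1, 16; Σd² = 64
ρ = 1 − 6·64/(8·63) = 1 − 384/504 = 0.238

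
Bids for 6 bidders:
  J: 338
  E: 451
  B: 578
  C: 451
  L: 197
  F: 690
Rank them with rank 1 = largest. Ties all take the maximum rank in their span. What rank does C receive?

Sorted (descending): 690, 578, 451, 451, 338, 197
The 2 values of 451 occupy positions 3–4 → each gets rank 4.
C has value 451 → rank 4.

4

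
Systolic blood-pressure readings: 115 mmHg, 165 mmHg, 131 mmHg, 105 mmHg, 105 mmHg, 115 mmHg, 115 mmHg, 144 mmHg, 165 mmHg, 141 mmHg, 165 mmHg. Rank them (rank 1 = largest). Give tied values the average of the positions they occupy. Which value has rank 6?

131

Sorted (descending): 165, 165, 165, 144, 141, 131, 115, 115, 115, 105, 105
The 3 values of 165 occupy positions 1–3 → average rank 2.
The 3 values of 115 occupy positions 7–9 → average rank 8.
The 2 values of 105 occupy positions 10–11 → average rank (10+11)/2 = 10.5.
Rank 6 → value 131.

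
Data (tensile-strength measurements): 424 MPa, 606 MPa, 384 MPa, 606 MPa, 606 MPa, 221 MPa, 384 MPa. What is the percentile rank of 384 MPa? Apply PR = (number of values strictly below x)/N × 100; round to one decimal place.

N = 7.
Strictly below 384: 1. Equal to 384: 2.
PR = 1/7 × 100 = 14.3

14.3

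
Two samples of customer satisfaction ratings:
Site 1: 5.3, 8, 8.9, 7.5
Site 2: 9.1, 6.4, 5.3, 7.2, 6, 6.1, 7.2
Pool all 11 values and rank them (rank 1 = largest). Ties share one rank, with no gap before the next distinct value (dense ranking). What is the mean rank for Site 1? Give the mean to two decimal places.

Sorted (descending): 9.1, 8.9, 8, 7.5, 7.2, 7.2, 6.4, 6.1, 6, 5.3, 5.3
The 2 values of 7.2 share dense rank 5.
The 2 values of 5.3 share dense rank 9.
Remaining distinct values take the next consecutive integers.
Site 1 values → pooled ranks: 5.3→9, 8→3, 8.9→2, 7.5→4
Mean rank = (9 + 3 + 2 + 4) / 4 = 4.50

4.50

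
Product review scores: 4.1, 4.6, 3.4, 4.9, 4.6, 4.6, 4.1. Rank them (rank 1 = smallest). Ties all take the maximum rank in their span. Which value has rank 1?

Sorted (ascending): 3.4, 4.1, 4.1, 4.6, 4.6, 4.6, 4.9
The 2 values of 4.1 occupy positions 2–3 → each gets rank 3.
The 3 values of 4.6 occupy positions 4–6 → each gets rank 6.
Rank 1 → value 3.4.

3.4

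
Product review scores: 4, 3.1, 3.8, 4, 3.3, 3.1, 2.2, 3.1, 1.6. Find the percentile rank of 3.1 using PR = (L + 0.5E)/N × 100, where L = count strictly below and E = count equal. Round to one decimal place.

N = 9.
Strictly below 3.1: 2. Equal to 3.1: 3.
PR = (2 + 0.5·3)/9 × 100 = 38.9

38.9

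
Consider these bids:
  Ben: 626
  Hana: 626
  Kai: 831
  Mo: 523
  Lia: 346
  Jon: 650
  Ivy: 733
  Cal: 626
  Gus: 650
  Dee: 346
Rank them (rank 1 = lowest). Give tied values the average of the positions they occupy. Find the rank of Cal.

5

Sorted (ascending): 346, 346, 523, 626, 626, 626, 650, 650, 733, 831
The 2 values of 346 occupy positions 1–2 → average rank (1+2)/2 = 1.5.
The 3 values of 626 occupy positions 4–6 → average rank 5.
The 2 values of 650 occupy positions 7–8 → average rank (7+8)/2 = 7.5.
Cal has value 626 → rank 5.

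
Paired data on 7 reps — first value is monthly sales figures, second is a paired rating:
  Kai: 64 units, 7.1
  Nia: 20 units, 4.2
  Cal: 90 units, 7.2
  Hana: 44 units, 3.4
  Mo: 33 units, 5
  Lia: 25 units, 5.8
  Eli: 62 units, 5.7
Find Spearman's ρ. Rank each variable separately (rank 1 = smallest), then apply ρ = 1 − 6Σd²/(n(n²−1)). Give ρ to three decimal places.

Ranks of variable 1: 6, 1, 7, 4, 3, 2, 5
Ranks of variable 2: 6, 2, 7, 1, 3, 5, 4
d = r₁ − r₂: 0, -1, 0, 3, 0, -3, 1
d²: 0, 1, 0, 9, 0, 9, 1; Σd² = 20
ρ = 1 − 6·20/(7·48) = 1 − 120/336 = 0.643

0.643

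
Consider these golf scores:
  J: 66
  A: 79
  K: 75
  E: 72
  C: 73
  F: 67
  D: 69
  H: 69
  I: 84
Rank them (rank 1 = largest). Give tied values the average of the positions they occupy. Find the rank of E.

5

Sorted (descending): 84, 79, 75, 73, 72, 69, 69, 67, 66
The 2 values of 69 occupy positions 6–7 → average rank (6+7)/2 = 6.5.
E has value 72 → rank 5.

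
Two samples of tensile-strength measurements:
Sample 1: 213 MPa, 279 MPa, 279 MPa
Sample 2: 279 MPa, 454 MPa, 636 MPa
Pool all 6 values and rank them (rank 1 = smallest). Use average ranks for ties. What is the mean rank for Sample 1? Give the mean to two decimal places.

2.33

Sorted (ascending): 213, 279, 279, 279, 454, 636
The 3 values of 279 occupy positions 2–4 → average rank 3.
Sample 1 values → pooled ranks: 213→1, 279→3, 279→3
Mean rank = (1 + 3 + 3) / 3 = 2.33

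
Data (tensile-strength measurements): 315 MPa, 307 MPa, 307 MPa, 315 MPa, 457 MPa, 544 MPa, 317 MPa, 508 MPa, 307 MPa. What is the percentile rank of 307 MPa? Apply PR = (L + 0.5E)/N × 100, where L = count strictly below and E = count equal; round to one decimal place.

N = 9.
Strictly below 307: 0. Equal to 307: 3.
PR = (0 + 0.5·3)/9 × 100 = 16.7

16.7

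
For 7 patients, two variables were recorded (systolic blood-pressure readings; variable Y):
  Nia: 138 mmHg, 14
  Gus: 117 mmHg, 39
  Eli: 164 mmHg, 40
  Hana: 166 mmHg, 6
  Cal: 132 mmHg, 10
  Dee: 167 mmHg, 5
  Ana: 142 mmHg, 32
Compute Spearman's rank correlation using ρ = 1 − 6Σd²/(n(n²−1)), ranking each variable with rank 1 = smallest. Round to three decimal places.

Ranks of variable 1: 3, 1, 5, 6, 2, 7, 4
Ranks of variable 2: 4, 6, 7, 2, 3, 1, 5
d = r₁ − r₂: -1, -5, -2, 4, -1, 6, -1
d²: 1, 25, 4, 16, 1, 36, 1; Σd² = 84
ρ = 1 − 6·84/(7·48) = 1 − 504/336 = -0.500

-0.500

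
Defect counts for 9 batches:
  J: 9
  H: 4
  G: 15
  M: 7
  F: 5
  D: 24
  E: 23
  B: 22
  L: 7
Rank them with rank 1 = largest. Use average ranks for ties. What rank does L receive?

Sorted (descending): 24, 23, 22, 15, 9, 7, 7, 5, 4
The 2 values of 7 occupy positions 6–7 → average rank (6+7)/2 = 6.5.
L has value 7 → rank 6.5.

6.5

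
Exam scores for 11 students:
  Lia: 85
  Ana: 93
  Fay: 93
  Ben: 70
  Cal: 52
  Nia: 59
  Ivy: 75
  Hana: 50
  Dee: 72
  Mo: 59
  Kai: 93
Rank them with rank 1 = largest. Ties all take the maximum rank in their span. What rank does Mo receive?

Sorted (descending): 93, 93, 93, 85, 75, 72, 70, 59, 59, 52, 50
The 3 values of 93 occupy positions 1–3 → each gets rank 3.
The 2 values of 59 occupy positions 8–9 → each gets rank 9.
Mo has value 59 → rank 9.

9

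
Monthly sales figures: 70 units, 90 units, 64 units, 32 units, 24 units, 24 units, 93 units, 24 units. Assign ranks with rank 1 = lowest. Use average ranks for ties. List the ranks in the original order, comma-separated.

6, 7, 5, 4, 2, 2, 8, 2

Sorted (ascending): 24, 24, 24, 32, 64, 70, 90, 93
The 3 values of 24 occupy positions 1–3 → average rank 2.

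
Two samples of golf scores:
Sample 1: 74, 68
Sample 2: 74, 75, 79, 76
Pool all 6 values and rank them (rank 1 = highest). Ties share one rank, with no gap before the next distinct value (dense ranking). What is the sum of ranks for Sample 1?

9

Sorted (descending): 79, 76, 75, 74, 74, 68
The 2 values of 74 share dense rank 4.
Remaining distinct values take the next consecutive integers.
Sample 1 values → pooled ranks: 74→4, 68→5
Rank sum = 4 + 5 = 9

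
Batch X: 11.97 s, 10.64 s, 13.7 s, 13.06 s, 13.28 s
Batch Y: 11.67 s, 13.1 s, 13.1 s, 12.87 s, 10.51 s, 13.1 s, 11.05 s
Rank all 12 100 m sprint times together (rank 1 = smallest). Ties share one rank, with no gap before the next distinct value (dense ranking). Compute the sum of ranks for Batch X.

Sorted (ascending): 10.51, 10.64, 11.05, 11.67, 11.97, 12.87, 13.06, 13.1, 13.1, 13.1, 13.28, 13.7
The 3 values of 13.1 share dense rank 8.
Remaining distinct values take the next consecutive integers.
Batch X values → pooled ranks: 11.97→5, 10.64→2, 13.7→10, 13.06→7, 13.28→9
Rank sum = 5 + 2 + 10 + 7 + 9 = 33

33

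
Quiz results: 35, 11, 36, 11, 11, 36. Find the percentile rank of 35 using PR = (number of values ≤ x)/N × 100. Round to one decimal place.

66.7

N = 6.
Strictly below 35: 3. Equal to 35: 1.
PR = 4/6 × 100 = 66.7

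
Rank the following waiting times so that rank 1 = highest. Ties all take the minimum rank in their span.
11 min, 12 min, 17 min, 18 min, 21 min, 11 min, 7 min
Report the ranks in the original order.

5, 4, 3, 2, 1, 5, 7

Sorted (descending): 21, 18, 17, 12, 11, 11, 7
The 2 values of 11 occupy positions 5–6 → each gets rank 5.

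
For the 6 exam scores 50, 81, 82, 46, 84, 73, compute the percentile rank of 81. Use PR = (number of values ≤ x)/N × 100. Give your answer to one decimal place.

66.7

N = 6.
Strictly below 81: 3. Equal to 81: 1.
PR = 4/6 × 100 = 66.7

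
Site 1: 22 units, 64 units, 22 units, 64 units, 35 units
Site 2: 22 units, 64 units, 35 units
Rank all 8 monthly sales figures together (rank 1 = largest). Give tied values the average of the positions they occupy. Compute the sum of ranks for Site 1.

22.5

Sorted (descending): 64, 64, 64, 35, 35, 22, 22, 22
The 3 values of 64 occupy positions 1–3 → average rank 2.
The 2 values of 35 occupy positions 4–5 → average rank (4+5)/2 = 4.5.
The 3 values of 22 occupy positions 6–8 → average rank 7.
Site 1 values → pooled ranks: 22→7, 64→2, 22→7, 64→2, 35→4.5
Rank sum = 7 + 2 + 7 + 2 + 4.5 = 22.5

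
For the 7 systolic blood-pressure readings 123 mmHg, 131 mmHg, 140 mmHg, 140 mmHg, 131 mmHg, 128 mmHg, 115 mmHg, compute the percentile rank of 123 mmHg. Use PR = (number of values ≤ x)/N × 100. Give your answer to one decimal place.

N = 7.
Strictly below 123: 1. Equal to 123: 1.
PR = 2/7 × 100 = 28.6

28.6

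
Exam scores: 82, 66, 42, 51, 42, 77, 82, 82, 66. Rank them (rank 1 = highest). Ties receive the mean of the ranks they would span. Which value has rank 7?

Sorted (descending): 82, 82, 82, 77, 66, 66, 51, 42, 42
The 3 values of 82 occupy positions 1–3 → average rank 2.
The 2 values of 66 occupy positions 5–6 → average rank (5+6)/2 = 5.5.
The 2 values of 42 occupy positions 8–9 → average rank (8+9)/2 = 8.5.
Rank 7 → value 51.

51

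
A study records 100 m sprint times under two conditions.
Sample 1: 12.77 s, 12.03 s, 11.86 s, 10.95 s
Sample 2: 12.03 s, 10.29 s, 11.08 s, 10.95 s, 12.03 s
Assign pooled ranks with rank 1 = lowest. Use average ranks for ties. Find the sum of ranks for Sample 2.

21.5

Sorted (ascending): 10.29, 10.95, 10.95, 11.08, 11.86, 12.03, 12.03, 12.03, 12.77
The 2 values of 10.95 occupy positions 2–3 → average rank (2+3)/2 = 2.5.
The 3 values of 12.03 occupy positions 6–8 → average rank 7.
Sample 2 values → pooled ranks: 12.03→7, 10.29→1, 11.08→4, 10.95→2.5, 12.03→7
Rank sum = 7 + 1 + 4 + 2.5 + 7 = 21.5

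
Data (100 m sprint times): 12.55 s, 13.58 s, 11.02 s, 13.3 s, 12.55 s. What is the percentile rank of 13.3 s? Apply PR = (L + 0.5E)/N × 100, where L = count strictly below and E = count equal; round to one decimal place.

70.0

N = 5.
Strictly below 13.3: 3. Equal to 13.3: 1.
PR = (3 + 0.5·1)/5 × 100 = 70.0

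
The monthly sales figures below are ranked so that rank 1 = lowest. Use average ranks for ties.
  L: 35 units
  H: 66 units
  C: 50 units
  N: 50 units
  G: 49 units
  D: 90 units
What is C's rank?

3.5

Sorted (ascending): 35, 49, 50, 50, 66, 90
The 2 values of 50 occupy positions 3–4 → average rank (3+4)/2 = 3.5.
C has value 50 units → rank 3.5.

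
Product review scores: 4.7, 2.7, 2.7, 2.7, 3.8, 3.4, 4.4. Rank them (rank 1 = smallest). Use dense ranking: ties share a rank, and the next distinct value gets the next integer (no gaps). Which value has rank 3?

Sorted (ascending): 2.7, 2.7, 2.7, 3.4, 3.8, 4.4, 4.7
The 3 values of 2.7 share dense rank 1.
Remaining distinct values take the next consecutive integers.
Rank 3 → value 3.8.

3.8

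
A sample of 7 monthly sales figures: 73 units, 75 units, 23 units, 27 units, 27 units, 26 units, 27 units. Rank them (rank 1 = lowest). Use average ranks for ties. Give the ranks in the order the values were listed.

Sorted (ascending): 23, 26, 27, 27, 27, 73, 75
The 3 values of 27 occupy positions 3–5 → average rank 4.

6, 7, 1, 4, 4, 2, 4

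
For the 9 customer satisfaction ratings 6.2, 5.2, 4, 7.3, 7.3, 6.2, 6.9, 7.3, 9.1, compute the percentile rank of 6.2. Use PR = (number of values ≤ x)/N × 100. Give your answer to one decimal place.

44.4

N = 9.
Strictly below 6.2: 2. Equal to 6.2: 2.
PR = 4/9 × 100 = 44.4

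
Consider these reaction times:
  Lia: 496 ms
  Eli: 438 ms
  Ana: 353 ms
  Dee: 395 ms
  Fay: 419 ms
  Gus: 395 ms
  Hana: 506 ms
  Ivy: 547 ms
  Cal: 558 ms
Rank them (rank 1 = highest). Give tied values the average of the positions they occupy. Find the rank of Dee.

Sorted (descending): 558, 547, 506, 496, 438, 419, 395, 395, 353
The 2 values of 395 occupy positions 7–8 → average rank (7+8)/2 = 7.5.
Dee has value 395 ms → rank 7.5.

7.5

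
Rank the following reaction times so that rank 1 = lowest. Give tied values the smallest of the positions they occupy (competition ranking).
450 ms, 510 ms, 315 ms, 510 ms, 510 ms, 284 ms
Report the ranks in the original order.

Sorted (ascending): 284, 315, 450, 510, 510, 510
The 3 values of 510 occupy positions 4–6 → each gets rank 4.

3, 4, 2, 4, 4, 1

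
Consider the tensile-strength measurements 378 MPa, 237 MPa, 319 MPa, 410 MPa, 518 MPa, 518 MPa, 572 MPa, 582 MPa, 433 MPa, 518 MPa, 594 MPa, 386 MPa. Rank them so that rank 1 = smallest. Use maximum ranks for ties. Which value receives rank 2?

Sorted (ascending): 237, 319, 378, 386, 410, 433, 518, 518, 518, 572, 582, 594
The 3 values of 518 occupy positions 7–9 → each gets rank 9.
Rank 2 → value 319.

319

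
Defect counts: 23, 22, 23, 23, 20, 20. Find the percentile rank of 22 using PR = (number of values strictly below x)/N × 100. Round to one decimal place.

N = 6.
Strictly below 22: 2. Equal to 22: 1.
PR = 2/6 × 100 = 33.3

33.3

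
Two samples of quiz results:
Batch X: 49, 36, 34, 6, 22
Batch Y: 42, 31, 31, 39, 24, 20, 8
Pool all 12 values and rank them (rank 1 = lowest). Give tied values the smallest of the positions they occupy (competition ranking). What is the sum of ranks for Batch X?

34

Sorted (ascending): 6, 8, 20, 22, 24, 31, 31, 34, 36, 39, 42, 49
The 2 values of 31 occupy positions 6–7 → each gets rank 6.
Batch X values → pooled ranks: 49→12, 36→9, 34→8, 6→1, 22→4
Rank sum = 12 + 9 + 8 + 1 + 4 = 34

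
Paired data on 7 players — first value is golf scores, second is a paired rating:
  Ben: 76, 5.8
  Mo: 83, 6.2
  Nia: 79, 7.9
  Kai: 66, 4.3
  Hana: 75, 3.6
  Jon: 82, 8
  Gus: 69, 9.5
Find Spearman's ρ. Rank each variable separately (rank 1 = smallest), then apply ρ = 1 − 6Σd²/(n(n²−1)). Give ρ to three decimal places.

Ranks of variable 1: 4, 7, 5, 1, 3, 6, 2
Ranks of variable 2: 3, 4, 5, 2, 1, 6, 7
d = r₁ − r₂: 1, 3, 0, -1, 2, 0, -5
d²: 1, 9, 0, 1, 4, 0, 25; Σd² = 40
ρ = 1 − 6·40/(7·48) = 1 − 240/336 = 0.286

0.286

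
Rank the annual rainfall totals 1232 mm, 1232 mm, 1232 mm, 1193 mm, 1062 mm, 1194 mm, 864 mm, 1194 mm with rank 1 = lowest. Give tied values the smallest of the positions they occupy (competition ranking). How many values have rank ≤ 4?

5

Sorted (ascending): 864, 1062, 1193, 1194, 1194, 1232, 1232, 1232
The 2 values of 1194 occupy positions 4–5 → each gets rank 4.
The 3 values of 1232 occupy positions 6–8 → each gets rank 6.
Ranks ≤ 4: {1, 2, 3, 4, 4} → 5 values.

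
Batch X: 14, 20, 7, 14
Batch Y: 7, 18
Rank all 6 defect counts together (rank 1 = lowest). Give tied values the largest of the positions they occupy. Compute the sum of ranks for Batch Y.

Sorted (ascending): 7, 7, 14, 14, 18, 20
The 2 values of 7 occupy positions 1–2 → each gets rank 2.
The 2 values of 14 occupy positions 3–4 → each gets rank 4.
Batch Y values → pooled ranks: 7→2, 18→5
Rank sum = 2 + 5 = 7

7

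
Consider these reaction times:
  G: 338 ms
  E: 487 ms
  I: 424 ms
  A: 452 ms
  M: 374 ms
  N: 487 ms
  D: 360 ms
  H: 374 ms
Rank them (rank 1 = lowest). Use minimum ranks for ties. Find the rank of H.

3

Sorted (ascending): 338, 360, 374, 374, 424, 452, 487, 487
The 2 values of 374 occupy positions 3–4 → each gets rank 3.
The 2 values of 487 occupy positions 7–8 → each gets rank 7.
H has value 374 ms → rank 3.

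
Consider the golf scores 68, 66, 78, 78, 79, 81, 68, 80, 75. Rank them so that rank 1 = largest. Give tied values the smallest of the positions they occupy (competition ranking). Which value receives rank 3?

Sorted (descending): 81, 80, 79, 78, 78, 75, 68, 68, 66
The 2 values of 78 occupy positions 4–5 → each gets rank 4.
The 2 values of 68 occupy positions 7–8 → each gets rank 7.
Rank 3 → value 79.

79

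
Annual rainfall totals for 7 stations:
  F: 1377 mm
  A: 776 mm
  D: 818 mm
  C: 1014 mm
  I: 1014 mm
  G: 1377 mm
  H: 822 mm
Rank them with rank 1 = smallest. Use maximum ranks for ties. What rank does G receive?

7

Sorted (ascending): 776, 818, 822, 1014, 1014, 1377, 1377
The 2 values of 1014 occupy positions 4–5 → each gets rank 5.
The 2 values of 1377 occupy positions 6–7 → each gets rank 7.
G has value 1377 mm → rank 7.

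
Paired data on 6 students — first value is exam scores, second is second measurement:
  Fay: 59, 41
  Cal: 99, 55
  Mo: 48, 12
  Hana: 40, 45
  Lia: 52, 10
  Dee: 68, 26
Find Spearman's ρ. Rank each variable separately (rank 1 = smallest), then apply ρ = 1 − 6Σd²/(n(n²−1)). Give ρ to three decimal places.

0.314

Ranks of variable 1: 4, 6, 2, 1, 3, 5
Ranks of variable 2: 4, 6, 2, 5, 1, 3
d = r₁ − r₂: 0, 0, 0, -4, 2, 2
d²: 0, 0, 0, 16, 4, 4; Σd² = 24
ρ = 1 − 6·24/(6·35) = 1 − 144/210 = 0.314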